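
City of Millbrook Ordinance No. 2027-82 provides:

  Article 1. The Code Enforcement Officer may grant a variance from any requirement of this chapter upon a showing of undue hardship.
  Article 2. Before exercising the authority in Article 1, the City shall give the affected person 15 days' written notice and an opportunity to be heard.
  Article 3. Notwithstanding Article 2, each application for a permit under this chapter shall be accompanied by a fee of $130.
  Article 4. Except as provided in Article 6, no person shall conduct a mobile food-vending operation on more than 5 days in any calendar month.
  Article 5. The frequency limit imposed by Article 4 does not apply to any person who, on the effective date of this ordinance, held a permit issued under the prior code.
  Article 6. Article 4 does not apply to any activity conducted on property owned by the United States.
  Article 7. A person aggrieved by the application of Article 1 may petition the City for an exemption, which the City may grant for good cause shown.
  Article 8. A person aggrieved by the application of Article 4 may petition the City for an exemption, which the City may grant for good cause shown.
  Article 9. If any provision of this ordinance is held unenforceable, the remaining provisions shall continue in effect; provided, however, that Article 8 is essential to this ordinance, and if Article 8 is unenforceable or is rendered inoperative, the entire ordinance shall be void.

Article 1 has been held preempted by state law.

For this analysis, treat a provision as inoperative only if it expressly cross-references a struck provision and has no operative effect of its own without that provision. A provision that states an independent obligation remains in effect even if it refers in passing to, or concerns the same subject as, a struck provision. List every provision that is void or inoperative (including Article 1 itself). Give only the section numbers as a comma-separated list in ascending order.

Article 1 is struck. Article 2 has no operative effect of its own apart from Article 1 and is therefore inoperative. Article 7 has no operative effect of its own apart from Article 1 and is therefore inoperative. Article 3 mentions Article 2 but its own obligation stands independently of Article 2, so Article 3 is not affected. Article 9 makes Article 8 an essential term, but Article 8 is unaffected, so the severability proviso in Article 9 preserves the remaining provisions. That leaves Article 3, Article 4, Article 5, Article 6, Article 8, and Article 9 in effect.

1, 2, 7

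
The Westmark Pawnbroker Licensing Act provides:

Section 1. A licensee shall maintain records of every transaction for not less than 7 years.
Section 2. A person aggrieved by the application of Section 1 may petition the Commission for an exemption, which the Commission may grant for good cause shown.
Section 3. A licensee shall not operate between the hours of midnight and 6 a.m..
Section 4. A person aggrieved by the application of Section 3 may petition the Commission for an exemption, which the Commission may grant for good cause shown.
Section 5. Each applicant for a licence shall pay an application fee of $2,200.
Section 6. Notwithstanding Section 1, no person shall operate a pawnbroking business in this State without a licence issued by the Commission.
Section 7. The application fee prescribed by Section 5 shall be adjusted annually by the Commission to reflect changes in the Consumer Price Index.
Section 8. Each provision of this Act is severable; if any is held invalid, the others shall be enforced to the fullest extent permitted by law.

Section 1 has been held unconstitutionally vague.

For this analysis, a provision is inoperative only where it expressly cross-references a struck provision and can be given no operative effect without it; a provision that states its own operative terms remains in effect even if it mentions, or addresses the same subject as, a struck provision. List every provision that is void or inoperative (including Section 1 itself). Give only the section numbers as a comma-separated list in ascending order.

1, 2

Section 1 is struck. Section 2 merely fixes the exemption procedure for Section 1; with Section 1 gone it has nothing to operate on and falls away. Although Section 6 refers to Section 1, its operative terms do not depend on Section 1, so it remains in effect. Section 8 is a severability clause and preserves every provision that can still be given independent effect. Section 3, Section 4, Section 5, Section 6, Section 7, and Section 8 remain in effect.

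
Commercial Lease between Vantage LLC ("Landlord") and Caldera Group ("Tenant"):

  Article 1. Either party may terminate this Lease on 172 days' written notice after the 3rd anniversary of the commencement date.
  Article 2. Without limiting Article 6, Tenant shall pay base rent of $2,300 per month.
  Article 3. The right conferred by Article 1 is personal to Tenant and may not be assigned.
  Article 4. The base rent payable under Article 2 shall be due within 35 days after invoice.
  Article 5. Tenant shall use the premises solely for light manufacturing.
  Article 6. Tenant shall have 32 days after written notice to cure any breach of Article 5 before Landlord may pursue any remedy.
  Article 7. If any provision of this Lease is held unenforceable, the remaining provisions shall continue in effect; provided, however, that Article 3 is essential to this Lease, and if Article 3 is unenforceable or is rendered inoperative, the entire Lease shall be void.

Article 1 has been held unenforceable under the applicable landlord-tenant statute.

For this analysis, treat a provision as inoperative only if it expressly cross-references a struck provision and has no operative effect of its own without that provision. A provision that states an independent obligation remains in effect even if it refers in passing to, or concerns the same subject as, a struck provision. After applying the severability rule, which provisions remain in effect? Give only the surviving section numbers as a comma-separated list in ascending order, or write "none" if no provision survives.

Article 1 is struck. Article 3 operates only by reference to Article 1, so it falls with Article 1. Article 7 makes Article 3 an essential term, and Article 3 has been rendered inoperative by the cascade; under Article 7, the entire Lease is therefore void. No provision of the Lease survives.

none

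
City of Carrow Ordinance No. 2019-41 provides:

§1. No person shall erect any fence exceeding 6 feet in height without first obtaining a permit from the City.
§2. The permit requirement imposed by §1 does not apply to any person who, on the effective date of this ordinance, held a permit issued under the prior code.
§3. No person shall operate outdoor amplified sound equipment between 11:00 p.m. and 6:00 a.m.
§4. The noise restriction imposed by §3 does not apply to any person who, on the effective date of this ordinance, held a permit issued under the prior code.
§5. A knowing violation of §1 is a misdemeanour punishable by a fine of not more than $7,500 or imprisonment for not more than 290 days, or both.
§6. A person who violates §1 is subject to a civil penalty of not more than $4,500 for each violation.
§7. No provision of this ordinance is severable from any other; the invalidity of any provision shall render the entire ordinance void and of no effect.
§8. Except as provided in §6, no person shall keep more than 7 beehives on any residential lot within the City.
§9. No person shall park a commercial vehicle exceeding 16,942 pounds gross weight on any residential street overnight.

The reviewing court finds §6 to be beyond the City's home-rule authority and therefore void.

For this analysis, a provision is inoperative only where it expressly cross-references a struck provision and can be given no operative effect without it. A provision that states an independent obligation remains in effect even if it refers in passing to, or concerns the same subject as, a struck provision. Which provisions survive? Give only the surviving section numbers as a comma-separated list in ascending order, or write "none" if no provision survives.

§6 is struck. Nothing else in the ordinance is defined by reference to §6. §7 provides that the ordinance is not severable, so the invalidity of any one provision voids the entire ordinance. No provision of the ordinance survives.

none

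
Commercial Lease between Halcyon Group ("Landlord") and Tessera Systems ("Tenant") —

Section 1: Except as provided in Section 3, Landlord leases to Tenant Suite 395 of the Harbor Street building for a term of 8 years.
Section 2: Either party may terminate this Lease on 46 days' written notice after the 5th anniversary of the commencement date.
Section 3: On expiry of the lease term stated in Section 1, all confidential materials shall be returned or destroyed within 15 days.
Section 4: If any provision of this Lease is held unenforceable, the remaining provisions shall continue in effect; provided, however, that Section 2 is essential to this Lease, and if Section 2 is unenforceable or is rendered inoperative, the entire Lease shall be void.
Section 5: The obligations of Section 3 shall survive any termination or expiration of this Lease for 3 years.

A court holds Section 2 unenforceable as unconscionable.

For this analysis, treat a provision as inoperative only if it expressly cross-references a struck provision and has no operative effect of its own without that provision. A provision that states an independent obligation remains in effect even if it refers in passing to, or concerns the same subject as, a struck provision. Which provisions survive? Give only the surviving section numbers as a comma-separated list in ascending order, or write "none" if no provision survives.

Section 2 is struck. Nothing else in the Lease is defined by reference to Section 2. Section 4 makes Section 2 an essential term, and Section 2 is the provision held invalid; under Section 4, the entire Lease is therefore void. No provision of the Lease survives.

none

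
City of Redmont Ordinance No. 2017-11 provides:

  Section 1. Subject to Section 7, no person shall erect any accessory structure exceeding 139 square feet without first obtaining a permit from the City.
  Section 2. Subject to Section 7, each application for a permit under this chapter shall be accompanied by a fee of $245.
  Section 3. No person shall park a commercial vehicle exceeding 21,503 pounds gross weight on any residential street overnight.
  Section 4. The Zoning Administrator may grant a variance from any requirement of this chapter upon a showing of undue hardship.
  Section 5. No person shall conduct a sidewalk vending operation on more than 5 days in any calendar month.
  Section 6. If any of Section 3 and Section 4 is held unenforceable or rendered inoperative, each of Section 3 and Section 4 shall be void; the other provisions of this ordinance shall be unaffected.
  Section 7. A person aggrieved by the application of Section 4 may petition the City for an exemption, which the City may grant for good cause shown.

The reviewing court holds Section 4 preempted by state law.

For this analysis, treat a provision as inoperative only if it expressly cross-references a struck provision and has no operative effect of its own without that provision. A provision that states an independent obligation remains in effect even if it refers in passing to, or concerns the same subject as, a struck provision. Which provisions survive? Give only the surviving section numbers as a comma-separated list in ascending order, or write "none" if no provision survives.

1, 2, 5, 6

Section 4 is struck. Section 7 has no operative effect of its own apart from Section 4 and is therefore inoperative. Although Section 1 refers to Section 7, its operative terms do not depend on Section 7, so it remains in effect. Although Section 2 refers to Section 7, its operative terms do not depend on Section 7, so it remains in effect. Section 6 declares Section 3 and Section 4 mutually dependent; since one of them has fallen, all of them are of no effect. That brings down Section 3 as well. The remainder continues in force under Section 6. That leaves Section 1, Section 2, Section 5, and Section 6 in effect.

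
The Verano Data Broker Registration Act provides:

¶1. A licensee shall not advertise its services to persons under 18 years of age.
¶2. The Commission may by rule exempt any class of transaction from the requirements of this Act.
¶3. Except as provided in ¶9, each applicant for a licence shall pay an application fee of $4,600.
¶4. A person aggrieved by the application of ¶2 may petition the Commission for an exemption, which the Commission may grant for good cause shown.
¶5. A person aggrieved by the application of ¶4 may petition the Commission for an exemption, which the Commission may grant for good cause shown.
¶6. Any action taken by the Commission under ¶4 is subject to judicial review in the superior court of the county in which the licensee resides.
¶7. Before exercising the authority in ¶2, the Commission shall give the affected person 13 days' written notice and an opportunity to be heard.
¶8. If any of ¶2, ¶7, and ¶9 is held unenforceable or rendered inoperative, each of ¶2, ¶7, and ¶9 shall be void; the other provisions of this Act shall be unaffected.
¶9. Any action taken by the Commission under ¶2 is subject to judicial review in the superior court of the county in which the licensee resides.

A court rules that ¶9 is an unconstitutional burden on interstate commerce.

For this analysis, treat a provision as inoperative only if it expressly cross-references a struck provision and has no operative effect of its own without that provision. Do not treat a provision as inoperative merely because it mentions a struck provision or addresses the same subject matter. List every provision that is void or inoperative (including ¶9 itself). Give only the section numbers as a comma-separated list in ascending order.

¶9 is struck. Although ¶3 refers to ¶9, its operative terms do not depend on ¶9, so it remains in effect. No other provision's operative terms depend on ¶9. ¶8 declares ¶2, ¶7, and ¶9 mutually dependent; since one of them has fallen, all of them are of no effect. That brings down ¶2 and ¶7 as well. ¶4, ¶5, and ¶6 in turn depend solely on a provision now struck and likewise fall. The remainder continues in force under ¶8. The provisions still in force are ¶1, ¶3, and ¶8.

2, 4, 5, 6, 7, 9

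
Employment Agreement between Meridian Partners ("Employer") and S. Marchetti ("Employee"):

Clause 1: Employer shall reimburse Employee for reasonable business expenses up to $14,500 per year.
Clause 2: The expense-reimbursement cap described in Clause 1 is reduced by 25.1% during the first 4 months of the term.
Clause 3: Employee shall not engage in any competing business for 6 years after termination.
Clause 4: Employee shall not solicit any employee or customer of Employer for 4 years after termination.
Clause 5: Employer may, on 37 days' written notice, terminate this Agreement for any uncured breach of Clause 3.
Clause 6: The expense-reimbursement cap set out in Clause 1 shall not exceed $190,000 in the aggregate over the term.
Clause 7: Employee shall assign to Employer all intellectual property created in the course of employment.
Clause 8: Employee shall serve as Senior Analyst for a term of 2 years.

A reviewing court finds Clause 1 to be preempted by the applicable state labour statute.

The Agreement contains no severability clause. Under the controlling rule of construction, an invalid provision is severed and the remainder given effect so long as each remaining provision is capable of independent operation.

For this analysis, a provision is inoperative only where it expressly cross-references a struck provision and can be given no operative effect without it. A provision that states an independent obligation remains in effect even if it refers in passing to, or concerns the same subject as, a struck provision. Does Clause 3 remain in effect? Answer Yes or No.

Yes

Clause 1 is struck. The whole of Clause 2 is the introductory reduction to the expense-reimbursement cap, defined by reference to Clause 1, so Clause 2 cannot stand once Clause 1 is removed. Clause 6 does nothing except set the aggregate cap on the expense-reimbursement cap by reference to Clause 1; with Clause 1 gone it has no independent effect and is inoperative. With no severability clause, the stated default rule severs what cannot stand and enforces each remaining provision that can operate on its own. The provisions still in force are Clause 3, Clause 4, Clause 5, Clause 7, and Clause 8. Clause 3 is among the surviving provisions, so the answer is yes.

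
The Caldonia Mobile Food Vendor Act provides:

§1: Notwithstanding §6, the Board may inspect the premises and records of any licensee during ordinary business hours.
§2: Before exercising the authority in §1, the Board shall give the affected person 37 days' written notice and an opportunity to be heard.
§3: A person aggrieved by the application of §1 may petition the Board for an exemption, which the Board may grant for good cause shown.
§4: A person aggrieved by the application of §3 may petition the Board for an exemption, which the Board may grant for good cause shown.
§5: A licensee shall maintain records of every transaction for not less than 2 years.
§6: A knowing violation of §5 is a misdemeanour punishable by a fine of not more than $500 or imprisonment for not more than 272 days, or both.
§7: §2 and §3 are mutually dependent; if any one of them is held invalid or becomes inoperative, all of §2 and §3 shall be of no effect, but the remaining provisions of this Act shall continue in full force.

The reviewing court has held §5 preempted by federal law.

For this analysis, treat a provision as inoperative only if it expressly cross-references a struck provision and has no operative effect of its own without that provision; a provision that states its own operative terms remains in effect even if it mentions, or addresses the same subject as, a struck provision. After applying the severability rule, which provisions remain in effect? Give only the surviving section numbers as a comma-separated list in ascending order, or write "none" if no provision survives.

1, 2, 3, 4, 7

§5 is struck. The only function of §6 is the criminal penalty for violating §5, so it cannot stand once §5 is removed. §1 mentions §6 but its own obligation stands independently of §6, so §1 is not affected. §7 ties §2 and §3 together, but none of those is affected here; the remaining provisions continue in force under §7. The provisions still in force are §1, §2, §3, §4, and §7.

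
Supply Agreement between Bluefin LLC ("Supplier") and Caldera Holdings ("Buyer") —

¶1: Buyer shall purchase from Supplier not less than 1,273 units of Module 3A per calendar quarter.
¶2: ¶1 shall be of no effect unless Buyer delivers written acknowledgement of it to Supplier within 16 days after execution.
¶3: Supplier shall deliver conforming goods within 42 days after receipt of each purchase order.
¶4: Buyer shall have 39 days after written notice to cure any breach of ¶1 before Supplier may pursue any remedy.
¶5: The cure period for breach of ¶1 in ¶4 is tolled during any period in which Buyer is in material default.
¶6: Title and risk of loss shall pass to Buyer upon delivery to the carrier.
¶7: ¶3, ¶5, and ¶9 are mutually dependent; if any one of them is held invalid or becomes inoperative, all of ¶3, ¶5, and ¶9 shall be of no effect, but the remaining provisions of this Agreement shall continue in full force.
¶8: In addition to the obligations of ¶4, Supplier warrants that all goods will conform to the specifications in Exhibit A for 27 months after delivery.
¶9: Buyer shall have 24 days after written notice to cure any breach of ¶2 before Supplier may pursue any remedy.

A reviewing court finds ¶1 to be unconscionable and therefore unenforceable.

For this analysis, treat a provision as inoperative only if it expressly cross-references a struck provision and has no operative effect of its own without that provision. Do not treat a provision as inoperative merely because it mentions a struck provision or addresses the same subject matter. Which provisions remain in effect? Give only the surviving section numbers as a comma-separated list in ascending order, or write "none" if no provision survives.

6, 7, 8

¶1 is struck. ¶2 operates only by reference to ¶1, so it falls with ¶1. ¶4 has no operative effect of its own apart from ¶1 and is therefore inoperative. ¶5 operates only by reference to ¶4, so it falls with ¶4. ¶9 operates only by reference to ¶2, so it falls with ¶2. Although ¶8 refers to ¶4, its operative terms do not depend on ¶4, so it remains in effect. ¶7 declares ¶3, ¶5, and ¶9 mutually dependent; since one of them has fallen, all of them are of no effect. That brings down ¶3 as well. The remainder continues in force under ¶7. That leaves ¶6, ¶7, and ¶8 in effect.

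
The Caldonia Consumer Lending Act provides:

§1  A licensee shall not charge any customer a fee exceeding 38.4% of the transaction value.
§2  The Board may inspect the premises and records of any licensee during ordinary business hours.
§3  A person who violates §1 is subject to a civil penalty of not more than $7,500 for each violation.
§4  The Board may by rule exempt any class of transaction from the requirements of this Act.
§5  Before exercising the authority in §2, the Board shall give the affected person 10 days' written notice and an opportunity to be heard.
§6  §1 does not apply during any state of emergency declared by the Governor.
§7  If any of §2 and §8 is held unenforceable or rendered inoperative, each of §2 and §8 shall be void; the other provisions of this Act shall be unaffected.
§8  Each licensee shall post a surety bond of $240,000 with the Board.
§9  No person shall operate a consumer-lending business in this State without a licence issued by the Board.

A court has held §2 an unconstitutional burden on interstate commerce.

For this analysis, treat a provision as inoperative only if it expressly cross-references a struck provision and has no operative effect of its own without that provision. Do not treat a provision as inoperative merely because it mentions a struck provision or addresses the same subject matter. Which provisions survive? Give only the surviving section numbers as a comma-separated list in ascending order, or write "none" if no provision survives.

1, 3, 4, 6, 7, 9

§2 is struck. §5 operates only by reference to §2, so it falls with §2. §7 declares §2 and §8 mutually dependent; since one of them has fallen, all of them are of no effect. That brings down §8 as well. The remainder continues in force under §7. That leaves §1, §3, §4, §6, §7, and §9 in effect.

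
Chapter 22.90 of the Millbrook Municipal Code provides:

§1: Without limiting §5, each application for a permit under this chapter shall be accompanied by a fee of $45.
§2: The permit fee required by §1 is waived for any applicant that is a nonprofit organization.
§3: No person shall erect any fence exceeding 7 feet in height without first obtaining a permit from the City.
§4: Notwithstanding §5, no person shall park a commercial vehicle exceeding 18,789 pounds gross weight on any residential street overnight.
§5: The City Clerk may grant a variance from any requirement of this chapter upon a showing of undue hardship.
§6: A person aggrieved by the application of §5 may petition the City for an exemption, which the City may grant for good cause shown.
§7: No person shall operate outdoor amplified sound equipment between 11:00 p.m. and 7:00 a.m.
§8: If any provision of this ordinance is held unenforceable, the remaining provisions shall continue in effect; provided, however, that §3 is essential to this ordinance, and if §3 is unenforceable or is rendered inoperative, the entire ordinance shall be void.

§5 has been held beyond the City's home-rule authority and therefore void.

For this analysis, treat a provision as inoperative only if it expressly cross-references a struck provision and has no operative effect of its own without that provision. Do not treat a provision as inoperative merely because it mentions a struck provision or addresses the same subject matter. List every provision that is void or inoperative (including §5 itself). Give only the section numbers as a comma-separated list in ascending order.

5, 6

§5 is struck. §6 merely fixes the exemption procedure for §5; with §5 gone it has nothing to operate on and falls away. Although §1 refers to §5, its operative terms do not depend on §5, so it remains in effect. Although §4 refers to §5, its operative terms do not depend on §5, so it remains in effect. §8 makes §3 an essential term, but §3 is unaffected, so the severability proviso in §8 preserves the remaining provisions. That leaves §1, §2, §3, §4, §7, and §8 in effect.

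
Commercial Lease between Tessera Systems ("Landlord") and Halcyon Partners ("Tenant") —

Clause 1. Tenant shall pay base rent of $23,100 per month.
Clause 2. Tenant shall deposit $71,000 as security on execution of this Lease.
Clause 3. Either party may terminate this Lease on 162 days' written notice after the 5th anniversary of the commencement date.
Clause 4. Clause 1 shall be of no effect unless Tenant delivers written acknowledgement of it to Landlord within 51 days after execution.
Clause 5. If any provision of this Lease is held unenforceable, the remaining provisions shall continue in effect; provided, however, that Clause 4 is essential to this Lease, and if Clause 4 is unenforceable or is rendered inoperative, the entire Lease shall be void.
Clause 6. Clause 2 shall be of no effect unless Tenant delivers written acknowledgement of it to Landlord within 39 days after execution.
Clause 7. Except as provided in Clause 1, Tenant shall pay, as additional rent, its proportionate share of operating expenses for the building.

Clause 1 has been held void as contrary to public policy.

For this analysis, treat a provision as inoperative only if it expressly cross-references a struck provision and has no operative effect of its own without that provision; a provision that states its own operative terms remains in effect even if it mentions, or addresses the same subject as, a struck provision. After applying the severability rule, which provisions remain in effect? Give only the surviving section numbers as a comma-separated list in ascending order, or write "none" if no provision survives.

none

Clause 1 is struck. Clause 4 operates only by reference to Clause 1, so it falls with Clause 1. Clause 5 makes Clause 4 an essential term, and Clause 4 has been rendered inoperative by the cascade; under Clause 5, the entire Lease is therefore void. No provision of the Lease survives.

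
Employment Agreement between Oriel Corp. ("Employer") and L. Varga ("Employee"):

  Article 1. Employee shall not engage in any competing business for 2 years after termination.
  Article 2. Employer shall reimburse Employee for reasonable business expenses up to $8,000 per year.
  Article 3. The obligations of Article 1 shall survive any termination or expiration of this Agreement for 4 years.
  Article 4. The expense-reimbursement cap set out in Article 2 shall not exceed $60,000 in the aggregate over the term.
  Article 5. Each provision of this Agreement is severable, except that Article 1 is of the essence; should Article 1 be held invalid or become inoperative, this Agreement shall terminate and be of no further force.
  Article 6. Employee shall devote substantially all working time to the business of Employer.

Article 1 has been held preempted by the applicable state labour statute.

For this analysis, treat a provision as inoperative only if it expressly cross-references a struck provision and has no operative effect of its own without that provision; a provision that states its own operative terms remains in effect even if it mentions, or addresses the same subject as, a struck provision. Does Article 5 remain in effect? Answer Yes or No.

No

Article 1 is struck. Article 3 operates only by reference to Article 1, so it falls with Article 1. Article 5 makes Article 1 an essential term, and Article 1 is the provision held invalid; under Article 5, the entire Agreement is therefore void. No provision of the Agreement survives. Article 5 is among the inoperative provisions, so the answer is no.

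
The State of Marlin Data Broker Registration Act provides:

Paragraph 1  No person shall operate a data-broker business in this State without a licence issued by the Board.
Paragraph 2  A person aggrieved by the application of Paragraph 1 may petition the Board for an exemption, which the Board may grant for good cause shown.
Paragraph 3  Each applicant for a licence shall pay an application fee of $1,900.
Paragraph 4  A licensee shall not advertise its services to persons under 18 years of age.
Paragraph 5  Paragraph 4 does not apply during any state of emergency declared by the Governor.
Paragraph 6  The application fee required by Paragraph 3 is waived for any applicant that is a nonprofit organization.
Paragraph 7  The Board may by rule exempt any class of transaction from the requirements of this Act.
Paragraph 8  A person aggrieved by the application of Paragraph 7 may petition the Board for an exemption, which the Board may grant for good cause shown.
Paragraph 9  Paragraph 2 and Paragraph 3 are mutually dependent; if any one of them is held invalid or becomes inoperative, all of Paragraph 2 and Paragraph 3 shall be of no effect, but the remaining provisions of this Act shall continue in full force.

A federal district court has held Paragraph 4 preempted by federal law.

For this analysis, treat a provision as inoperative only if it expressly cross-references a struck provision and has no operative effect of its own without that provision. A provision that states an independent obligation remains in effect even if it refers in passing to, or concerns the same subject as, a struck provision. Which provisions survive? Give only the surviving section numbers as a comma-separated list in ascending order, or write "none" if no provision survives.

Paragraph 4 is struck. The only function of Paragraph 5 is the emergency suspension of Paragraph 4, so it cannot stand once Paragraph 4 is removed. Paragraph 9 ties Paragraph 2 and Paragraph 3 together, but none of those is affected here; the remaining provisions continue in force under Paragraph 9. Paragraph 1, Paragraph 2, Paragraph 3, Paragraph 6, Paragraph 7, Paragraph 8, and Paragraph 9 remain in effect.

1, 2, 3, 6, 7, 8, 9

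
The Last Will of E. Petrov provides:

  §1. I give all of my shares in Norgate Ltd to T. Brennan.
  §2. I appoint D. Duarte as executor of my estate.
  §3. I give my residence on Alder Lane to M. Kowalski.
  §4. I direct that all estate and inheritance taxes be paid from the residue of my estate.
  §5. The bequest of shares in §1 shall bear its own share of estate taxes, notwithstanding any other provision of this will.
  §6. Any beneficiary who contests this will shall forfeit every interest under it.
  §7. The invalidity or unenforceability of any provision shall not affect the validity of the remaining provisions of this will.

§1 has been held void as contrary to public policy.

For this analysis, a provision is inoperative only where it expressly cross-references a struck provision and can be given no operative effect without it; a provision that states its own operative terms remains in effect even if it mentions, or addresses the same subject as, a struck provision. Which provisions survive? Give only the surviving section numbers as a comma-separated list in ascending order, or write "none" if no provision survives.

§1 is struck. §5 has no operative effect of its own apart from §1 and is therefore inoperative. §7 is a severability clause and preserves every provision that can still be given independent effect. That leaves §2, §3, §4, §6, and §7 in effect.

2, 3, 4, 6, 7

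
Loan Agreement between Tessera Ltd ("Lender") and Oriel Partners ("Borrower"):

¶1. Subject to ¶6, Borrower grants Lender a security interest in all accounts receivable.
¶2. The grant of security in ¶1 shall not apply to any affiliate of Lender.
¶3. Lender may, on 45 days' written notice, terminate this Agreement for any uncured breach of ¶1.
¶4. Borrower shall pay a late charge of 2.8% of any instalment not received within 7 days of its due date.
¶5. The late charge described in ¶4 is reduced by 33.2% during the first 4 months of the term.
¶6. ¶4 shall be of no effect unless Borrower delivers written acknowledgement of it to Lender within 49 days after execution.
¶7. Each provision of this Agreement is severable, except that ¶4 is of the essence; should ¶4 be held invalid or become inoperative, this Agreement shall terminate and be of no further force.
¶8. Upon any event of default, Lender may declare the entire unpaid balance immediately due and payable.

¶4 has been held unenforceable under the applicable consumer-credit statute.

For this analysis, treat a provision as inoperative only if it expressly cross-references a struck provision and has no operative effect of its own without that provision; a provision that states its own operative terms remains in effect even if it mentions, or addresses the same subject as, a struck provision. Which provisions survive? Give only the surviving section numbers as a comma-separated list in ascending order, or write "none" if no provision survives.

none

¶4 is struck. The whole of ¶5 is the introductory reduction to the late charge, defined by reference to ¶4, so ¶5 cannot stand once ¶4 is removed. ¶6 has no operative effect of its own apart from ¶4 and is therefore inoperative. ¶7 makes ¶4 an essential term, and ¶4 is the provision held invalid; under ¶7, the entire Agreement is therefore void. No provision of the Agreement survives.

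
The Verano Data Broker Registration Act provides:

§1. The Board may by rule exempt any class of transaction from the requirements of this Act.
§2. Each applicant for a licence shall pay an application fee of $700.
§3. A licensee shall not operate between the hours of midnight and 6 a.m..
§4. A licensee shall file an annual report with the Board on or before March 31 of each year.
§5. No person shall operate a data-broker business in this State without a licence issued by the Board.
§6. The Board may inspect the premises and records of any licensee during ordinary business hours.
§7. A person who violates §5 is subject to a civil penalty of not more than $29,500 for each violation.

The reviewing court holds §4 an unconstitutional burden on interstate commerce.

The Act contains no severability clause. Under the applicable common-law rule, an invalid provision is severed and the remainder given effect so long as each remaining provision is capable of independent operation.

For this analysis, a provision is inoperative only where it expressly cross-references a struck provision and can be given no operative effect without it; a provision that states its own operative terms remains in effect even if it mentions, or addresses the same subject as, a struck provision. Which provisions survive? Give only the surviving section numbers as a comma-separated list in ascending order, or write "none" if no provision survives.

1, 2, 3, 5, 6, 7

§4 is struck. Nothing else in the Act is defined by reference to §4. With no severability clause, the stated default rule severs what cannot stand and enforces each remaining provision that can operate on its own. §1, §2, §3, §5, §6, and §7 remain in effect.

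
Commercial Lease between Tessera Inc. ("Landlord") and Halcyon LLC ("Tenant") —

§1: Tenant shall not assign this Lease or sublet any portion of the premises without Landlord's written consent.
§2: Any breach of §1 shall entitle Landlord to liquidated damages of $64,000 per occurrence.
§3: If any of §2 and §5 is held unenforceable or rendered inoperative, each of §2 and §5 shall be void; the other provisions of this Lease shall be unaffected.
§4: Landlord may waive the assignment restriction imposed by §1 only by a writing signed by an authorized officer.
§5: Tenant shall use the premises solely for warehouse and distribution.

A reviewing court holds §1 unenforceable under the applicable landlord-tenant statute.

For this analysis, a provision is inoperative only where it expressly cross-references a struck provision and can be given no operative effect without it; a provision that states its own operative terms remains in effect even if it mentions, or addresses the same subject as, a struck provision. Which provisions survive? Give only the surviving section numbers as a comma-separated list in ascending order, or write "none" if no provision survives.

3

§1 is struck. §2 has no operative effect of its own apart from §1 and is therefore inoperative. §4 merely fixes the waiver condition for §1; with §1 gone it has nothing to operate on and falls away. §3 declares §2 and §5 mutually dependent; since one of them has fallen, all of them are of no effect. That brings down §5 as well. The remainder continues in force under §3. Only §3 remains in effect.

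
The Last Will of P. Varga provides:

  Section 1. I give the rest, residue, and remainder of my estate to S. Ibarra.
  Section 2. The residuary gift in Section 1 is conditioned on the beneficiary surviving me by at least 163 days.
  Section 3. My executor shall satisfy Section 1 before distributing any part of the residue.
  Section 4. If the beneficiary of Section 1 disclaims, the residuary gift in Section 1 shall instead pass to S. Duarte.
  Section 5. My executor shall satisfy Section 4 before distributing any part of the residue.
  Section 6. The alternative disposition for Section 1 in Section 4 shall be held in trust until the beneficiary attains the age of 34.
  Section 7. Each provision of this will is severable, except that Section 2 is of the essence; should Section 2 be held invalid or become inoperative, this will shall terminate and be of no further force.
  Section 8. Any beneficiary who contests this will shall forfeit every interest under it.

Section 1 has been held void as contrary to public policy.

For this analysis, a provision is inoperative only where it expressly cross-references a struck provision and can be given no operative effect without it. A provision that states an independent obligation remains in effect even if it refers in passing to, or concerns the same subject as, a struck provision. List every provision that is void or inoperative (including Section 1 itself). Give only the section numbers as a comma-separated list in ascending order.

Section 1 is struck. Section 2 has no operative effect of its own apart from Section 1 and is therefore inoperative. Section 3 merely fixes the priority direction for Section 1; with Section 1 gone it has nothing to operate on and falls away. Section 4 has no operative effect of its own apart from Section 1 and is therefore inoperative. Section 5 merely fixes the priority direction for Section 4; with Section 4 gone it has nothing to operate on and falls away. Section 6 has no operative effect of its own apart from Section 4 and is therefore inoperative. Section 7 makes Section 2 an essential term, and Section 2 has been rendered inoperative by the cascade; under Section 7, the entire will is therefore void. No provision of the will survives.

1, 2, 3, 4, 5, 6, 7, 8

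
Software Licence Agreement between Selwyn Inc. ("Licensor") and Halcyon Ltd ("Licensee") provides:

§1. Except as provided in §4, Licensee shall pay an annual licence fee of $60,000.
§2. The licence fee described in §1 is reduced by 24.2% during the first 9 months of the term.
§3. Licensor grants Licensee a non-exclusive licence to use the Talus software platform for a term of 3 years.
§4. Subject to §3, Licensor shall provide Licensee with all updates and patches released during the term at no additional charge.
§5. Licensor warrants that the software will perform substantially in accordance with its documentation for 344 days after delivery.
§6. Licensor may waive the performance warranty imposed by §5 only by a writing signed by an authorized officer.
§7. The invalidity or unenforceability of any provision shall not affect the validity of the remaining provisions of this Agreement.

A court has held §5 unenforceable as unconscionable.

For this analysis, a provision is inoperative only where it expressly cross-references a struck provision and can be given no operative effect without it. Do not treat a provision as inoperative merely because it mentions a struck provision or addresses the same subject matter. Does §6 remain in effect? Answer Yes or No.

§5 is struck. The only function of §6 is the waiver condition for §5, so it cannot stand once §5 is removed. §7 is a severability clause and preserves every provision that can still be given independent effect. The provisions still in force are §1, §2, §3, §4, and §7. §6 is among the inoperative provisions, so the answer is no.

No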